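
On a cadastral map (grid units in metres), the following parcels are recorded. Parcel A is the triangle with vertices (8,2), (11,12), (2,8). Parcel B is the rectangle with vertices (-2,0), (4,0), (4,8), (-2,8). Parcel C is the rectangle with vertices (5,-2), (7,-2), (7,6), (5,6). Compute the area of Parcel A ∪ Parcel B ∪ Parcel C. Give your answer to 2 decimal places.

By inclusion–exclusion:
Individual areas: |Parcel A| = 39, |Parcel B| = 48, |Parcel C| = 16.
|Parcel A∩Parcel B| = 2.
|Parcel A∩Parcel C| = 4.
|Parcel B∩Parcel C| = 0 (no overlap).
|Parcel A∩Parcel B∩Parcel C| = 0.
|Parcel A ∪ Parcel B ∪ Parcel C| = 103 − 6 + 0 = 97.00.

97.00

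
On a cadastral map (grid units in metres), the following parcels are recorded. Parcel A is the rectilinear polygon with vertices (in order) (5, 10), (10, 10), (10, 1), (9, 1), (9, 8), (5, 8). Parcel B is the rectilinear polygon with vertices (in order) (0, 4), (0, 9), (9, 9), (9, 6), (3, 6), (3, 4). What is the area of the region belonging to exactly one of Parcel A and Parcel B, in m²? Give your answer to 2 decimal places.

|Parcel A| = 17, |Parcel B| = 33, |Parcel A∩Parcel B| = 4.
|Parcel A △ Parcel B| = |Parcel A| + |Parcel B| − 2·|Parcel A∩Parcel B| = 17 + 33 − 8 = 42.00.

42.00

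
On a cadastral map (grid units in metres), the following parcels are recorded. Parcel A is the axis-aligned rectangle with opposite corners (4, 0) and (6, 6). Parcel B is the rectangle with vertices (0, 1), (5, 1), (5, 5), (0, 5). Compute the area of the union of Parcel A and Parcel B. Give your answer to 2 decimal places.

28.00

By inclusion–exclusion:
Individual areas: |Parcel A| = 12, |Parcel B| = 20.
|Parcel A∩Parcel B|: x∈[4,5], y∈[1,5] → 1·4 = 4.
|Parcel A ∪ Parcel B| = 32 − 4 = 28.00.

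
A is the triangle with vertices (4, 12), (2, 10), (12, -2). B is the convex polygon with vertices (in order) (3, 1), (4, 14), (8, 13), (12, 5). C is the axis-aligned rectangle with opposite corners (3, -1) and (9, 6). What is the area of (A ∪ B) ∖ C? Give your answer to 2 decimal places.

|A ∪ B| = 77.3585.
|(A ∪ B) ∩ C| = 22.2976.
|(A ∪ B) ∖ C| = 77.3585 − 22.2976 = 55.06.

55.06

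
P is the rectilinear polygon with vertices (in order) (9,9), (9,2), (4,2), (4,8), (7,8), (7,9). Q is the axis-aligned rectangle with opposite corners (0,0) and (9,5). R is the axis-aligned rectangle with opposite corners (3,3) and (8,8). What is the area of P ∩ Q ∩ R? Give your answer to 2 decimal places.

The intersection is the polygon with vertices (4,5), (8,5), (8,3), (4,3).
By the shoelace formula its area is 8.00.

8.00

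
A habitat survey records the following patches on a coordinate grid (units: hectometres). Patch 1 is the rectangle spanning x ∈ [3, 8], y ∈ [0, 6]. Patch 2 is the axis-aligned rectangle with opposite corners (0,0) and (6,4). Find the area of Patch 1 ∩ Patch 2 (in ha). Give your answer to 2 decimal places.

12.00

|Patch 1∩Patch 2|: x∈[3,6], y∈[0,4] → 3·4 = 12.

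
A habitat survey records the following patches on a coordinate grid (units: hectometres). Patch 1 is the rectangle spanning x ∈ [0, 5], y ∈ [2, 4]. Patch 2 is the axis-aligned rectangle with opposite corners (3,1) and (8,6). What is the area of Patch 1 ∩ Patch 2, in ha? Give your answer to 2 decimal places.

|Patch 1∩Patch 2|: x∈[3,5], y∈[2,4] → 2·2 = 4.

4.00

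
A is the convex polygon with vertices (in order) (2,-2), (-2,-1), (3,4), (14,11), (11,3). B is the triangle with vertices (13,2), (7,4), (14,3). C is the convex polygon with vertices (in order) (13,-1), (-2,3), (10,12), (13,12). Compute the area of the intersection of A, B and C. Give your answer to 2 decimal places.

1.49

The intersection is the polygon with vertices (10.625,2.792), (7,4), (11.152,3.407), (11,3).
By the shoelace formula its area is 1.49.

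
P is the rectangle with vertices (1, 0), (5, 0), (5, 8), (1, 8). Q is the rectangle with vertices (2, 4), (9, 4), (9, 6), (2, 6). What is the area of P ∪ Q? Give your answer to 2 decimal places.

40.00

By inclusion–exclusion:
Individual areas: |P| = 32, |Q| = 14.
|P∩Q|: x∈[2,5], y∈[4,6] → 3·2 = 6.
|P ∪ Q| = 46 − 6 = 40.00.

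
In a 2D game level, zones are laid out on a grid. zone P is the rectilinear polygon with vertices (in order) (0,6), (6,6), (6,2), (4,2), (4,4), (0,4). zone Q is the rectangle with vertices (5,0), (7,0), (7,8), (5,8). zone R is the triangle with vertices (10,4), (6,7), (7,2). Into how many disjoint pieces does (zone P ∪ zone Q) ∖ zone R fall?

(zone P ∪ zone Q) ∖ zone R is a single connected region.

1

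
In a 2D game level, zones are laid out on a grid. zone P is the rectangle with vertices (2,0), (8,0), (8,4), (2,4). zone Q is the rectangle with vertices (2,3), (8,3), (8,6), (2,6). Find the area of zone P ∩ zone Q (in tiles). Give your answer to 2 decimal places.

|zone P∩zone Q|: x∈[2,8], y∈[3,4] → 6·1 = 6.

6.00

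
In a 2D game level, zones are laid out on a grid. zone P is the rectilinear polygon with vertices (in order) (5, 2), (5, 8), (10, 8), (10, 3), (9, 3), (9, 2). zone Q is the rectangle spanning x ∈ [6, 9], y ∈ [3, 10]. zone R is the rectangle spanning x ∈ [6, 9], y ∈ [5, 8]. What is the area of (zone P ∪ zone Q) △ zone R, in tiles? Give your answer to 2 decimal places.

26.00

|zone P ∪ zone Q| = 35.
|(zone P ∪ zone Q) ∩ zone R| = 9.
|(zone P ∪ zone Q) △ zone R| = 35 + 9 − 18 = 26.00.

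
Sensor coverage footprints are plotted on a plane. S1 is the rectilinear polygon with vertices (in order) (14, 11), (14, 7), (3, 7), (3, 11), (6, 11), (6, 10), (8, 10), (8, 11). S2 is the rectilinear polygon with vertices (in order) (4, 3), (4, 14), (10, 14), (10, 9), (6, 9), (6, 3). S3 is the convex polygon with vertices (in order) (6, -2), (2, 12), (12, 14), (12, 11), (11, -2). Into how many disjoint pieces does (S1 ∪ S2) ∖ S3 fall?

4

(S1 ∪ S2) ∖ S3 splits into 4 disjoint pieces (area 8.6154, area 0.5714, area 0.3214, area 6).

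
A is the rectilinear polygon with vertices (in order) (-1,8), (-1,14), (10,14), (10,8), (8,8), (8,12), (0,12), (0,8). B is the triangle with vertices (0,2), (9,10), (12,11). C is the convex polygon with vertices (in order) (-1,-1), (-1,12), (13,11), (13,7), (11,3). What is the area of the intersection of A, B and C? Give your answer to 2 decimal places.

The intersection is the polygon with vertices (8,8), (8,9.111), (9,10), (10,10.333), (10,9.5).
By the shoelace formula its area is 2.22.

2.22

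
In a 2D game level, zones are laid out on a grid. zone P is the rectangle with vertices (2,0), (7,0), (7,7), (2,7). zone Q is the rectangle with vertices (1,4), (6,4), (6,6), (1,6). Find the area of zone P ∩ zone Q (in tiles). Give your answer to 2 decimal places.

|zone P∩zone Q|: x∈[2,6], y∈[4,6] → 4·2 = 8.

8.00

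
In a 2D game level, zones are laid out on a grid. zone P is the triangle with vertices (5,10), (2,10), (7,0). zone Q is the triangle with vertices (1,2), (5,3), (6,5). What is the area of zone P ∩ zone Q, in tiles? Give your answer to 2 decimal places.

The intersection is the polygon with vertices (4.846,4.308), (6,5), (5.25,3.5).
By the shoelace formula its area is 0.61.

0.61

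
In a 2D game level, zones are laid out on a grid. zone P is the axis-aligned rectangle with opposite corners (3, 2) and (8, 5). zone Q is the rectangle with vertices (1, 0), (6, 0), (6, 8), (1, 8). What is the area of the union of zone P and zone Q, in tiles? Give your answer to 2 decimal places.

46.00

By inclusion–exclusion:
Individual areas: |zone P| = 15, |zone Q| = 40.
|zone P∩zone Q|: x∈[3,6], y∈[2,5] → 3·3 = 9.
|zone P ∪ zone Q| = 55 − 9 = 46.00.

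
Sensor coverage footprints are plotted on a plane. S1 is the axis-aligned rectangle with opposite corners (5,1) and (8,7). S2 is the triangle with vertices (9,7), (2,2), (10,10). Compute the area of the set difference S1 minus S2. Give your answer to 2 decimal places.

|S1| = 18, |S1∩S2| = 3.3571.
|S1 ∖ S2| = |S1| − |S1∩S2| = 18 − 3.3571 = 14.64.

14.64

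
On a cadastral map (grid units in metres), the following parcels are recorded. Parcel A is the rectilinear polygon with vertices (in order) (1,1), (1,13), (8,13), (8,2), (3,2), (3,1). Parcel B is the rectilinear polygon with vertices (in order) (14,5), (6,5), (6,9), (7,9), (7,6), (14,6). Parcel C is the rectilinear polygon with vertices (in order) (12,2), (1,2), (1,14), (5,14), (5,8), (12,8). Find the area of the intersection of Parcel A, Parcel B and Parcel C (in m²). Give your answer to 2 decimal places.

4.00

The intersection is the polygon with vertices (6,5), (6,8), (7,8), (7,6), (8,6), (8,5).
By the shoelace formula its area is 4.00.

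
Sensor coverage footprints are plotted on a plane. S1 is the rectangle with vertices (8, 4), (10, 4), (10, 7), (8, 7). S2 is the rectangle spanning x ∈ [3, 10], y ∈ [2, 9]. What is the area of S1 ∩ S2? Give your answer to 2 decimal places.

|S1∩S2|: x∈[8,10], y∈[4,7] → 2·3 = 6.

6.00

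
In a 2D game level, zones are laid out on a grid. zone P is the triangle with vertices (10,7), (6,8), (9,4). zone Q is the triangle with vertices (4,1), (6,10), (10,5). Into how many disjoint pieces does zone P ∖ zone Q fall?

zone P ∖ zone Q splits into 2 disjoint pieces (area 1.5294, area 0.0516).

2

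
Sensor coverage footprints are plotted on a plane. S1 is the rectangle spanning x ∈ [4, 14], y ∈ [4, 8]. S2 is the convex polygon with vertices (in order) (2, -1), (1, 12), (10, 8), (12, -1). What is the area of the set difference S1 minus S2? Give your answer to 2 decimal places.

14.22

|S1| = 40, |S1∩S2| = 25.7778.
|S1 ∖ S2| = |S1| − |S1∩S2| = 40 − 25.7778 = 14.22.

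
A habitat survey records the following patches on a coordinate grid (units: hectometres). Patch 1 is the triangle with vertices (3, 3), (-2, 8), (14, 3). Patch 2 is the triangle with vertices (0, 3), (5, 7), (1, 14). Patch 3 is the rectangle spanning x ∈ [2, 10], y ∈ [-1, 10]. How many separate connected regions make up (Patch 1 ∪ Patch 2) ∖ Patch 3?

(Patch 1 ∪ Patch 2) ∖ Patch 3 splits into 2 disjoint pieces (area 17.4174, area 2.5).

2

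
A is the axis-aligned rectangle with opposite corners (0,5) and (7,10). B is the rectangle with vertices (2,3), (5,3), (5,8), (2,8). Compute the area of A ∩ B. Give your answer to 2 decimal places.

|A∩B|: x∈[2,5], y∈[5,8] → 3·3 = 9.

9.00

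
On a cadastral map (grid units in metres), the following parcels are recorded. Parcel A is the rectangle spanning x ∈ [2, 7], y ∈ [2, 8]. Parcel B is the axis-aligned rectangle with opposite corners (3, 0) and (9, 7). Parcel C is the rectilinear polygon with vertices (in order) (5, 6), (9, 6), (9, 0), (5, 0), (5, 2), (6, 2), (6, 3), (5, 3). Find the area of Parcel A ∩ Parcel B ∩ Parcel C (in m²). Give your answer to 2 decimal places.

7.00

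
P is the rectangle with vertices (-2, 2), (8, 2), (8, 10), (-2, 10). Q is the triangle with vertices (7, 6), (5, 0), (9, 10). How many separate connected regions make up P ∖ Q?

P ∖ Q splits into 2 disjoint pieces (area 6.05, area 72.3333).

2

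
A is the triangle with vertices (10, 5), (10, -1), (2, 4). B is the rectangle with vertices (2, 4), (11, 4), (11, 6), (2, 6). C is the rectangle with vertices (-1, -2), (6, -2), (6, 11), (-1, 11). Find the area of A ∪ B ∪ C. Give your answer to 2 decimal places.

By inclusion–exclusion:
Individual areas: |A| = 24, |B| = 18, |C| = 91.
|A∩B| = 4.
|A∩C| = 6.
|B∩C|: x∈[2,6], y∈[4,6] → 4·2 = 8.
|A∩B∩C| = 1.
|A ∪ B ∪ C| = 133 − 18 + 1 = 116.00.

116.00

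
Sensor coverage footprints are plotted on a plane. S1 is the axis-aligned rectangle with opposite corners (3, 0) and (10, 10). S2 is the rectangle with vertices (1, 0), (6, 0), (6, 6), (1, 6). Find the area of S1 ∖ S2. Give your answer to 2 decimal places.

52.00

|S1∩S2|: x∈[3,6], y∈[0,6] → 3·6 = 18.
|S1| = 70.
|S1 ∖ S2| = |S1| − |S1∩S2| = 70 − 18 = 52.00.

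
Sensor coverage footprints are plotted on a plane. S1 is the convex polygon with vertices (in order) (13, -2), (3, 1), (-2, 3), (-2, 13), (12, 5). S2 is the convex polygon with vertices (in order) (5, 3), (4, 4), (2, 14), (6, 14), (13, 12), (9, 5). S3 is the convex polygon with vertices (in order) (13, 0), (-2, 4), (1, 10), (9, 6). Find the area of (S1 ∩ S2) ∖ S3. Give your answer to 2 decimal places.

6.20

|S1 ∩ S2| = 25.3519.
|(S1 ∩ S2) ∩ S3| = 19.1538.
|(S1 ∩ S2) ∖ S3| = 25.3519 − 19.1538 = 6.20.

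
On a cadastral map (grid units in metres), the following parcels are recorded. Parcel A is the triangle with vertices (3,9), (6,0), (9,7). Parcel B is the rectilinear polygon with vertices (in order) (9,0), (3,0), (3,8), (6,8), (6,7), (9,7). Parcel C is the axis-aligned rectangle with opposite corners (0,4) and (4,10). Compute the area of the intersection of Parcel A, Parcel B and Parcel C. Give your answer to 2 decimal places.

0.67

The intersection is the polygon with vertices (4,8), (4,6), (3.333,8).
By the shoelace formula its area is 0.67.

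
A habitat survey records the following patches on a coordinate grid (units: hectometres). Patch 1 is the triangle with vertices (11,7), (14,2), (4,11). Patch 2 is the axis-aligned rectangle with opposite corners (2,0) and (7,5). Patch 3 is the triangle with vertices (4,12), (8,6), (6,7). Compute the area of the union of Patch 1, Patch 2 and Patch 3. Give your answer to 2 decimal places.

By inclusion–exclusion:
Individual areas: |Patch 1| = 11.5, |Patch 2| = 25, |Patch 3| = 4.
|Patch 1∩Patch 2| = 0.
|Patch 1∩Patch 3| = 0.2416.
|Patch 2∩Patch 3| = 0.
|Patch 1∩Patch 2∩Patch 3| = 0.
|Patch 1 ∪ Patch 2 ∪ Patch 3| = 40.5 − 0.2416 + 0 = 40.26.

40.26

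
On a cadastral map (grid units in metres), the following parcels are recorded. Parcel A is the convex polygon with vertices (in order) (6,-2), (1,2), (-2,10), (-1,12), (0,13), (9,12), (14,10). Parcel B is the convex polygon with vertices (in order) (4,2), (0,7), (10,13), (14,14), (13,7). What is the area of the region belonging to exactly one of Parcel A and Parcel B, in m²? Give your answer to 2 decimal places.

80.25

|Parcel A| = 141, |Parcel B| = 85, |Parcel A∩Parcel B| = 72.8729.
|Parcel A △ Parcel B| = |Parcel A| + |Parcel B| − 2·|Parcel A∩Parcel B| = 141 + 85 − 145.7457 = 80.25.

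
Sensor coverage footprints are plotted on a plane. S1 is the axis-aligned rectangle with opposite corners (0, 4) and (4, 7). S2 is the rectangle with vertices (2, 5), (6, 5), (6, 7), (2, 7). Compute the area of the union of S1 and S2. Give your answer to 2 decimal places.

By inclusion–exclusion:
Individual areas: |S1| = 12, |S2| = 8.
|S1∩S2|: x∈[2,4], y∈[5,7] → 2·2 = 4.
|S1 ∪ S2| = 20 − 4 = 16.00.

16.00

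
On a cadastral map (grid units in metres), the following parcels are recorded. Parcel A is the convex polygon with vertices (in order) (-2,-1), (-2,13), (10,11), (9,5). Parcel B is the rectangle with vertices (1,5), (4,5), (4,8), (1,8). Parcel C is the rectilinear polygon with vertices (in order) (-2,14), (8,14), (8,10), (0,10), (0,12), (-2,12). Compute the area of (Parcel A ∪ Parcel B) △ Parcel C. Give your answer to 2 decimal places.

114.67

|Parcel A ∪ Parcel B| = 114.
|(Parcel A ∪ Parcel B) ∩ Parcel C| = 17.6667.
|(Parcel A ∪ Parcel B) △ Parcel C| = 114 + 36 − 35.3333 = 114.67.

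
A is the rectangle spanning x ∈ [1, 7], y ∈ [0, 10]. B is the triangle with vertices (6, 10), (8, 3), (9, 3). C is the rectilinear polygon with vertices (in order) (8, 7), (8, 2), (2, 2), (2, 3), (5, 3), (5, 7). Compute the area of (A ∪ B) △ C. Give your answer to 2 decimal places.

51.61

|A ∪ B| = 62.9167.
|(A ∪ B) ∩ C| = 14.6548.
|(A ∪ B) △ C| = 62.9167 + 18 − 29.3095 = 51.61.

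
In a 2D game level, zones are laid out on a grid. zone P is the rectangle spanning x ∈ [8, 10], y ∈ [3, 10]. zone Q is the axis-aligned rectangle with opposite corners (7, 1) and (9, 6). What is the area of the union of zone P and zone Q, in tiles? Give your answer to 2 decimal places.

21.00

By inclusion–exclusion:
Individual areas: |zone P| = 14, |zone Q| = 10.
|zone P∩zone Q|: x∈[8,9], y∈[3,6] → 1·3 = 3.
|zone P ∪ zone Q| = 24 − 3 = 21.00.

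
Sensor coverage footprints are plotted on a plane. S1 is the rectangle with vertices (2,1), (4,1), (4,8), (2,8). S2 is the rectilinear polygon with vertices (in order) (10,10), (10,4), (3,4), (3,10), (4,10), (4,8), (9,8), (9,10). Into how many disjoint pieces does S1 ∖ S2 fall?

S1 ∖ S2 is a single connected region.

1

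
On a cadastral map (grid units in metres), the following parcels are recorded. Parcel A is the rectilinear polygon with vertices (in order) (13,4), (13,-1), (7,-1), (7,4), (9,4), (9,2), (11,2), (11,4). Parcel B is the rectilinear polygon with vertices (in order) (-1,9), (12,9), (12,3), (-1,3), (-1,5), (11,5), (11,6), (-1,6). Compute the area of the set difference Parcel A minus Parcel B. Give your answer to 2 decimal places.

23.00

|Parcel A| = 26, |Parcel A∩Parcel B| = 3.
|Parcel A ∖ Parcel B| = |Parcel A| − |Parcel A∩Parcel B| = 26 − 3 = 23.00.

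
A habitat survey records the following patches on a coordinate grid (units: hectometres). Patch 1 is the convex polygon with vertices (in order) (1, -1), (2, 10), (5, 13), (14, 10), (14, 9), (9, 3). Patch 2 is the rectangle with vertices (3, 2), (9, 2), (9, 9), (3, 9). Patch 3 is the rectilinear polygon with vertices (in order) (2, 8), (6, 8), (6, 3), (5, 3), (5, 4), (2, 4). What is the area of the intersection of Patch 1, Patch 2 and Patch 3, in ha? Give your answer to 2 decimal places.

The intersection is the polygon with vertices (3,8), (6,8), (6,3), (5,3), (5,4), (3,4).
By the shoelace formula its area is 13.00.

13.00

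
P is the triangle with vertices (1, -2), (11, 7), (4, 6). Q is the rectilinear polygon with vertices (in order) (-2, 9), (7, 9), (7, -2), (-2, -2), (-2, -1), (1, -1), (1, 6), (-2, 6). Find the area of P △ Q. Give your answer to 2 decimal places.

|P| = 26.5, |Q| = 78, |P∩Q| = 20.4429.
|P △ Q| = |P| + |Q| − 2·|P∩Q| = 26.5 + 78 − 40.8857 = 63.61.

63.61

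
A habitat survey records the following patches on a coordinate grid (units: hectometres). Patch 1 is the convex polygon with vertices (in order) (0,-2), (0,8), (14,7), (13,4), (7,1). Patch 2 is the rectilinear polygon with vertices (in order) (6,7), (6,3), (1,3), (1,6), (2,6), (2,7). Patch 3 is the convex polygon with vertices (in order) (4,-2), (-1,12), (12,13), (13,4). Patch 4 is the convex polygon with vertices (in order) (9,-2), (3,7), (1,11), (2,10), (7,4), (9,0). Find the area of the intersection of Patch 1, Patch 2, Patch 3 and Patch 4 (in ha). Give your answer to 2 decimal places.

The intersection is the polygon with vertices (4.5,7), (6,5.2), (6,3), (5.667,3), (3,7).
By the shoelace formula its area is 5.32.

5.32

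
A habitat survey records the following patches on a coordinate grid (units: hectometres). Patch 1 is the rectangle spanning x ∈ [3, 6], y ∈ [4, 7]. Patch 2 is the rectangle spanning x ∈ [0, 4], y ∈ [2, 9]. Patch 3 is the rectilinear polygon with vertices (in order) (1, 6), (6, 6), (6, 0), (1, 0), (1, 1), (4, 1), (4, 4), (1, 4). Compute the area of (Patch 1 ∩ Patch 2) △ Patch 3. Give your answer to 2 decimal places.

20.00

|Patch 1 ∩ Patch 2| = 3.
|(Patch 1 ∩ Patch 2) ∩ Patch 3| = 2.
|(Patch 1 ∩ Patch 2) △ Patch 3| = 3 + 21 − 4 = 20.00.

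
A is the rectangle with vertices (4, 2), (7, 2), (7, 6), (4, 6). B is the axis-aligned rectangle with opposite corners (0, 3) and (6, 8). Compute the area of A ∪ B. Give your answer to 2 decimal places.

36.00

By inclusion–exclusion:
Individual areas: |A| = 12, |B| = 30.
|A∩B|: x∈[4,6], y∈[3,6] → 2·3 = 6.
|A ∪ B| = 42 − 6 = 36.00.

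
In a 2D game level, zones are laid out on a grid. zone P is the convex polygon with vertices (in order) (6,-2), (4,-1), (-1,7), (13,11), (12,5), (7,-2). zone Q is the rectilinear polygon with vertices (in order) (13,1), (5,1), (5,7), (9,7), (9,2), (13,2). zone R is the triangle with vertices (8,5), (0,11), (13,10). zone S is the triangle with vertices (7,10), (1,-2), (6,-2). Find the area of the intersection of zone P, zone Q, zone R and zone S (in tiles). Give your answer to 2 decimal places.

The intersection is the polygon with vertices (5.455,6.909), (5.5,7), (6.75,7), (6.667,6).
By the shoelace formula its area is 0.70.

0.70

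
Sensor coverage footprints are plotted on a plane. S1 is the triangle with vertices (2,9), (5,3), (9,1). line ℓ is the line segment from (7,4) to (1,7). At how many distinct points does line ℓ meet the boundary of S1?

The segment meets the boundary at (3.667,5.667), (5.889,4.556).

2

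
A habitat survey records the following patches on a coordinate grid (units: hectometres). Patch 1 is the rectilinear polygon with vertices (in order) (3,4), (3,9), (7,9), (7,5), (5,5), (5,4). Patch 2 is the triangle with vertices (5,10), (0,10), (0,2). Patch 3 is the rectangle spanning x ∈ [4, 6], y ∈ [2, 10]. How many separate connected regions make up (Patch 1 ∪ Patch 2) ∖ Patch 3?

(Patch 1 ∪ Patch 2) ∖ Patch 3 splits into 2 disjoint pieces (area 22.8, area 4).

2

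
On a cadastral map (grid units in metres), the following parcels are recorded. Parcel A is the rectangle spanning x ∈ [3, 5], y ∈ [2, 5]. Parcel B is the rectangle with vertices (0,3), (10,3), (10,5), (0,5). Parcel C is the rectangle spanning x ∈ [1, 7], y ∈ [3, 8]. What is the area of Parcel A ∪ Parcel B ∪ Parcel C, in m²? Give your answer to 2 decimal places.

By inclusion–exclusion:
Individual areas: |Parcel A| = 6, |Parcel B| = 20, |Parcel C| = 30.
|Parcel A∩Parcel B|: x∈[3,5], y∈[3,5] → 2·2 = 4.
|Parcel A∩Parcel C|: x∈[3,5], y∈[3,5] → 2·2 = 4.
|Parcel B∩Parcel C|: x∈[1,7], y∈[3,5] → 6·2 = 12.
|Parcel A∩Parcel B∩Parcel C| = 4.
|Parcel A ∪ Parcel B ∪ Parcel C| = 56 − 20 + 4 = 40.00.

40.00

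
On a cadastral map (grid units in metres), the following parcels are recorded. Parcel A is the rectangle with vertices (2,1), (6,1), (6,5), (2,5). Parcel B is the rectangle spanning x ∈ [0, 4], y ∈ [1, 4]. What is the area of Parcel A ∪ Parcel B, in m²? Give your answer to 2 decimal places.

22.00

By inclusion–exclusion:
Individual areas: |Parcel A| = 16, |Parcel B| = 12.
|Parcel A∩Parcel B|: x∈[2,4], y∈[1,4] → 2·3 = 6.
|Parcel A ∪ Parcel B| = 28 − 6 = 22.00.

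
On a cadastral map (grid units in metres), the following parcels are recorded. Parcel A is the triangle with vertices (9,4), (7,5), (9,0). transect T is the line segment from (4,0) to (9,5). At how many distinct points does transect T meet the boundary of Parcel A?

The segment meets the boundary at (8.333,4.333), (7.571,3.571).

2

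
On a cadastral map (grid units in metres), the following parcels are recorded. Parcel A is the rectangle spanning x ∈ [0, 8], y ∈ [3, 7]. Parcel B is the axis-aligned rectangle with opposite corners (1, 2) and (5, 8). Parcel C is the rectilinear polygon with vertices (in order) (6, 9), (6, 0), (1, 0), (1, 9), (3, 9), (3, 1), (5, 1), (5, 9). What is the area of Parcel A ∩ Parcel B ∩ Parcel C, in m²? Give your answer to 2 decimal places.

8.00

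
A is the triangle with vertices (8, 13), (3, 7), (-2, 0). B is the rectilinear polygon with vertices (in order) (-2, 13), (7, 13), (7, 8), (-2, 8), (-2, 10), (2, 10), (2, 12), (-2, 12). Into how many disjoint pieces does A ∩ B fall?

A ∩ B is a single connected region.

1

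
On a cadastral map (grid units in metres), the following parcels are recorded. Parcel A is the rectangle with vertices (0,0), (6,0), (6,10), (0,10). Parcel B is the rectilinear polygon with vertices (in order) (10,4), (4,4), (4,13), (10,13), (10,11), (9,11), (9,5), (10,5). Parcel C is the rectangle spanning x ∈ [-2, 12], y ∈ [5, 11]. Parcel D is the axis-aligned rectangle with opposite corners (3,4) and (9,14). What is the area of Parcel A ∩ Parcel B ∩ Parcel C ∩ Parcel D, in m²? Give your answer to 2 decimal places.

The intersection is the polygon with vertices (4,5), (4,10), (6,10), (6,5).
By the shoelace formula its area is 10.00.

10.00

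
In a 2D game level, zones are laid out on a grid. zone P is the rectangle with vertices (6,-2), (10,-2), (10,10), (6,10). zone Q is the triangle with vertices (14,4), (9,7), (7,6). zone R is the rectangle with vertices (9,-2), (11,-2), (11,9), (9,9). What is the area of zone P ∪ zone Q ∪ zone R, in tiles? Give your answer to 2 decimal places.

By inclusion–exclusion:
Individual areas: |zone P| = 48, |zone Q| = 5.5, |zone R| = 22.
|zone P∩zone Q| = 2.9857.
|zone P∩zone R|: x∈[9,10], y∈[-2,9] → 1·11 = 11.
|zone Q∩zone R| = 2.5143.
|zone P∩zone Q∩zone R| = 1.4143.
|zone P ∪ zone Q ∪ zone R| = 75.5 − 16.5 + 1.4143 = 60.41.

60.41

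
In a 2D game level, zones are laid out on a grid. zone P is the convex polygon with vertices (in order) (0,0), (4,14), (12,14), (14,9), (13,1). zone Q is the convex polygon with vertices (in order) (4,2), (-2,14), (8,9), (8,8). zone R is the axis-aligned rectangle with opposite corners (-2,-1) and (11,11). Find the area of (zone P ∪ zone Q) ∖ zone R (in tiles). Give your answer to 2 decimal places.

|zone P ∪ zone Q| = 166.5341.
|(zone P ∪ zone Q) ∩ zone R| = 107.5052.
|(zone P ∪ zone Q) ∖ zone R| = 166.5341 − 107.5052 = 59.03.

59.03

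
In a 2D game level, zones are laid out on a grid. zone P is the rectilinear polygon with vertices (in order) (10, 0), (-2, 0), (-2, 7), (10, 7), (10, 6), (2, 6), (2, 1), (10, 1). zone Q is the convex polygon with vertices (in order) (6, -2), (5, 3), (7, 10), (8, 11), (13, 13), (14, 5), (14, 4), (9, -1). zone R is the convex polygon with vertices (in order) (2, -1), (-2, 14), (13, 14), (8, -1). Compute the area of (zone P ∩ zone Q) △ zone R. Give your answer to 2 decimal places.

|zone P ∩ zone Q| = 8.5.
|(zone P ∩ zone Q) ∩ zone R| = 7.
|(zone P ∩ zone Q) △ zone R| = 8.5 + 157.5 − 14 = 152.00.

152.00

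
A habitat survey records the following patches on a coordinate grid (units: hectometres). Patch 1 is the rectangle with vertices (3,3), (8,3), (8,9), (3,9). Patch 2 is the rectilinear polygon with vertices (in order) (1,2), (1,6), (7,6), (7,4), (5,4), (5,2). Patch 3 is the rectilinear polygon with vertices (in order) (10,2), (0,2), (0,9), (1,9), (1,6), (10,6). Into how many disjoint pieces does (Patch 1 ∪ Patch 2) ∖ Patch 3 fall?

(Patch 1 ∪ Patch 2) ∖ Patch 3 is a single connected region.

1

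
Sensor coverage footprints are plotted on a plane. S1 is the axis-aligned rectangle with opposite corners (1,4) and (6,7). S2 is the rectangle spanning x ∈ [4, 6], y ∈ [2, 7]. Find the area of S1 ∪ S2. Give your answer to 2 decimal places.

19.00

By inclusion–exclusion:
Individual areas: |S1| = 15, |S2| = 10.
|S1∩S2|: x∈[4,6], y∈[4,7] → 2·3 = 6.
|S1 ∪ S2| = 25 − 6 = 19.00.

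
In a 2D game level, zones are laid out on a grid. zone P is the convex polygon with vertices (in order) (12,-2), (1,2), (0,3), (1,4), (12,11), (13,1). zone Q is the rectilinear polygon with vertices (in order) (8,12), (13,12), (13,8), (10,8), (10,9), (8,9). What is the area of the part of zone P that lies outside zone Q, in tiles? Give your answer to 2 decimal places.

84.41

|zone P| = 90, |zone P∩zone Q| = 5.5929.
|zone P ∖ zone Q| = |zone P| − |zone P∩zone Q| = 90 − 5.5929 = 84.41.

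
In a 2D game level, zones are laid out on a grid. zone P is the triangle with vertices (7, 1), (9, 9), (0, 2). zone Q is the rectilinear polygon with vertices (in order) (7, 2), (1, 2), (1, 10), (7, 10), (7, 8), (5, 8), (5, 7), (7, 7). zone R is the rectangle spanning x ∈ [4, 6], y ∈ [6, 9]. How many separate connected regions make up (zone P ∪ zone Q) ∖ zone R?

(zone P ∪ zone Q) ∖ zone R is a single connected region.

1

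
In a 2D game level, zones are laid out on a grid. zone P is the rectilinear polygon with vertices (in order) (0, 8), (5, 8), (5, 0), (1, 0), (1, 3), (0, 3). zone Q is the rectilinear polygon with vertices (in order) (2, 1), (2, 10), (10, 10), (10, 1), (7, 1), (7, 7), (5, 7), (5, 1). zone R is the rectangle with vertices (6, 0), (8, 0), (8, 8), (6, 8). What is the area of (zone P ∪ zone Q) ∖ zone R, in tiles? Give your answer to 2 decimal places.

|zone P ∪ zone Q| = 76.
|(zone P ∪ zone Q) ∩ zone R| = 8.
|(zone P ∪ zone Q) ∖ zone R| = 76 − 8 = 68.00.

68.00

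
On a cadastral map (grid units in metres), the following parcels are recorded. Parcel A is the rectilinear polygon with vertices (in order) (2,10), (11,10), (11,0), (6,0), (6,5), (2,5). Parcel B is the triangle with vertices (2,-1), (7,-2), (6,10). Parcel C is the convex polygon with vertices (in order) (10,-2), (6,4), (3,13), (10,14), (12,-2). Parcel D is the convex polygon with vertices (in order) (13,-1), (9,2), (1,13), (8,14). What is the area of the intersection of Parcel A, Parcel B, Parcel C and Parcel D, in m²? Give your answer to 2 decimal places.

The intersection is the polygon with vertices (6,10), (6.365,5.623), (5.061,7.417).
By the shoelace formula its area is 2.53.

2.53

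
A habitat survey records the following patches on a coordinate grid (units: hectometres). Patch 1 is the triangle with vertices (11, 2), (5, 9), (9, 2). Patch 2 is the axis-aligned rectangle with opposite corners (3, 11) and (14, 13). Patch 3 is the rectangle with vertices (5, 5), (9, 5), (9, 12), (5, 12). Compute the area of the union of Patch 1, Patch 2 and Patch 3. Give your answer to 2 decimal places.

50.71

By inclusion–exclusion:
Individual areas: |Patch 1| = 7, |Patch 2| = 22, |Patch 3| = 28.
|Patch 1∩Patch 2| = 0.
|Patch 1∩Patch 3| = 2.2857.
|Patch 2∩Patch 3|: x∈[5,9], y∈[11,12] → 4·1 = 4.
|Patch 1∩Patch 2∩Patch 3| = 0.
|Patch 1 ∪ Patch 2 ∪ Patch 3| = 57 − 6.2857 + 0 = 50.71.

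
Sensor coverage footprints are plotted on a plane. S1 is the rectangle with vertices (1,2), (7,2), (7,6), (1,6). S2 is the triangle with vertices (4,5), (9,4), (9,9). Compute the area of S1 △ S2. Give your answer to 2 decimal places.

29.95

|S1| = 24, |S2| = 12.5, |S1∩S2| = 3.275.
|S1 △ S2| = |S1| + |S2| − 2·|S1∩S2| = 24 + 12.5 − 6.55 = 29.95.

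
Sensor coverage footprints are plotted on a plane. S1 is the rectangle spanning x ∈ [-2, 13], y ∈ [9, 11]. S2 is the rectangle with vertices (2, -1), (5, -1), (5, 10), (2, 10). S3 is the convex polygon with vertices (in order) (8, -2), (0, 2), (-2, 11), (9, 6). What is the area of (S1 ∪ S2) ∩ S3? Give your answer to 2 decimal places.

28.67

The region (S1 ∪ S2) ∩ S3 is the polygon with vertices (5,-0.5), (2,1), (2,9), (-1.556,9), (-2,11), (5,7.818).
By the shoelace formula its area is 28.67.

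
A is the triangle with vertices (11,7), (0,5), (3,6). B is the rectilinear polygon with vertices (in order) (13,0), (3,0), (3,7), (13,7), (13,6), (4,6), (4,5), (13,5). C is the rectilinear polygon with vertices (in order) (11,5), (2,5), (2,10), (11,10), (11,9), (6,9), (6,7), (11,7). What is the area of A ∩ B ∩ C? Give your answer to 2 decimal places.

1.61

The intersection is the polygon with vertices (4,6), (4,5.727), (3,5.545), (3,6), (11,7), (5.5,6).
By the shoelace formula its area is 1.61.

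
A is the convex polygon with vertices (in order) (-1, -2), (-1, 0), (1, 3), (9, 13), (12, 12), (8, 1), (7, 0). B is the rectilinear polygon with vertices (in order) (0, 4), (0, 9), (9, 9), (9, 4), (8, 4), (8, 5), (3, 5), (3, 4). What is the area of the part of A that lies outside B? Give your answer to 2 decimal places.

65.00

|A| = 86, |A∩B| = 21.
|A ∖ B| = |A| − |A∩B| = 86 − 21 = 65.00.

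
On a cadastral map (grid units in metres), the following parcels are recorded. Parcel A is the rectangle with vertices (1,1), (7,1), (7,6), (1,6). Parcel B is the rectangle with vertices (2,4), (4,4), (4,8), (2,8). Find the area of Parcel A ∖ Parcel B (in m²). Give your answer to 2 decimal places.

26.00

|Parcel A∩Parcel B|: x∈[2,4], y∈[4,6] → 2·2 = 4.
|Parcel A| = 30.
|Parcel A ∖ Parcel B| = |Parcel A| − |Parcel A∩Parcel B| = 30 − 4 = 26.00.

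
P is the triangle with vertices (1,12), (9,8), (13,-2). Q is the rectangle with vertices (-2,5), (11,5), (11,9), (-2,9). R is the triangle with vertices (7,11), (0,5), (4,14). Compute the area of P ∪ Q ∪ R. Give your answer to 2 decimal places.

By inclusion–exclusion:
Individual areas: |P| = 32, |Q| = 52, |R| = 19.5.
|P∩Q| = 15.6571.
|P∩R| = 3.7791.
|Q∩R| = 5.7778.
|P∩Q∩R| = 0.2964.
|P ∪ Q ∪ R| = 103.5 − 25.214 + 0.2964 = 78.58.

78.58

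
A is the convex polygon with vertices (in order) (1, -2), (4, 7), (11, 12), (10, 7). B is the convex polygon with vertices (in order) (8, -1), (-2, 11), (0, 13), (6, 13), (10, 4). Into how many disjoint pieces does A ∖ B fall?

A ∖ B splits into 2 disjoint pieces (area 9.5628, area 9.7118).

2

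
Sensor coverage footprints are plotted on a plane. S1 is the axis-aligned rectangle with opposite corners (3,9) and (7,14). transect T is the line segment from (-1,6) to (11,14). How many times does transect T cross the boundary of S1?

The segment meets the boundary at (7,11.333), (3.5,9).

2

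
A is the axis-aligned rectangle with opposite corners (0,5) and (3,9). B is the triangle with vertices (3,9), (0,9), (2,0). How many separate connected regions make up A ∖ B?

A ∖ B splits into 2 disjoint pieces (area 0.8889, area 1.7778).

2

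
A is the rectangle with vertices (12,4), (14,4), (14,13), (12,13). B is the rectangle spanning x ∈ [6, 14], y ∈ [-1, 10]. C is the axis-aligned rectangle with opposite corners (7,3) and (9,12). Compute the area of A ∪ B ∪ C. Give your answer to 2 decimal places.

98.00

By inclusion–exclusion:
Individual areas: |A| = 18, |B| = 88, |C| = 18.
|A∩B|: x∈[12,14], y∈[4,10] → 2·6 = 12.
|A∩C| = 0 (no overlap).
|B∩C|: x∈[7,9], y∈[3,10] → 2·7 = 14.
|A∩B∩C| = 0.
|A ∪ B ∪ C| = 124 − 26 + 0 = 98.00.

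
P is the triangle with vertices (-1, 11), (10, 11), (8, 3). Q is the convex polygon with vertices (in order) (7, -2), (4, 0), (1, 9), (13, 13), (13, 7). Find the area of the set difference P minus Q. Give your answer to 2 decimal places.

7.76

|P| = 44, |P∩Q| = 36.2424.
|P ∖ Q| = |P| − |P∩Q| = 44 − 36.2424 = 7.76.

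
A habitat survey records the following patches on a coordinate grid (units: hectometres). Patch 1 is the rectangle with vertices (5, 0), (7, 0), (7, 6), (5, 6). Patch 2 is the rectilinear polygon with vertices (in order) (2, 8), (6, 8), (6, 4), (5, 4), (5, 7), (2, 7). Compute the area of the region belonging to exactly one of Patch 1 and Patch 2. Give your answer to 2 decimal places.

15.00

|Patch 1| = 12, |Patch 2| = 7, |Patch 1∩Patch 2| = 2.
|Patch 1 △ Patch 2| = |Patch 1| + |Patch 2| − 2·|Patch 1∩Patch 2| = 12 + 7 − 4 = 15.00.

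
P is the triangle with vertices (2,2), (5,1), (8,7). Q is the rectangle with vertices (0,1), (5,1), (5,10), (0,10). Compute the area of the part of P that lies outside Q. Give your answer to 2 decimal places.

5.25

|P| = 10.5, |P∩Q| = 5.25.
|P ∖ Q| = |P| − |P∩Q| = 10.5 − 5.25 = 5.25.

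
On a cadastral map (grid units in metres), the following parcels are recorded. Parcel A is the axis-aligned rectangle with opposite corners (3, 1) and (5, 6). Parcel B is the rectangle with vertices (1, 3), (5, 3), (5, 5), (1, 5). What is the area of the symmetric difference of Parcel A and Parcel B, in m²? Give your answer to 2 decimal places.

|Parcel A∩Parcel B|: x∈[3,5], y∈[3,5] → 2·2 = 4.
|Parcel A △ Parcel B| = |Parcel A| + |Parcel B| − 2·|Parcel A∩Parcel B| = 10 + 8 − 8 = 10.00.

10.00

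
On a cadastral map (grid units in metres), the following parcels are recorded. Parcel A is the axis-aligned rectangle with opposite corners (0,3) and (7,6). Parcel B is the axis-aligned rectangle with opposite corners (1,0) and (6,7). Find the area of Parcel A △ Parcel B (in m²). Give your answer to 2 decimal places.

26.00

|Parcel A∩Parcel B|: x∈[1,6], y∈[3,6] → 5·3 = 15.
|Parcel A △ Parcel B| = |Parcel A| + |Parcel B| − 2·|Parcel A∩Parcel B| = 21 + 35 − 30 = 26.00.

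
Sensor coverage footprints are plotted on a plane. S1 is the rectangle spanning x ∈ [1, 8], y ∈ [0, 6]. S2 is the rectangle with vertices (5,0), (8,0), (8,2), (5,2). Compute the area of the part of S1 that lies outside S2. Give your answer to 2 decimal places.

|S1∩S2|: x∈[5,8], y∈[0,2] → 3·2 = 6.
|S1| = 42.
|S1 ∖ S2| = |S1| − |S1∩S2| = 42 − 6 = 36.00.

36.00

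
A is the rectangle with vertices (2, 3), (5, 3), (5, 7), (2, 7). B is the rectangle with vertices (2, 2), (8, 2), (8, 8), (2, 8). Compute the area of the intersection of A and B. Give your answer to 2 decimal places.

12.00

|A∩B|: x∈[2,5], y∈[3,7] → 3·4 = 12.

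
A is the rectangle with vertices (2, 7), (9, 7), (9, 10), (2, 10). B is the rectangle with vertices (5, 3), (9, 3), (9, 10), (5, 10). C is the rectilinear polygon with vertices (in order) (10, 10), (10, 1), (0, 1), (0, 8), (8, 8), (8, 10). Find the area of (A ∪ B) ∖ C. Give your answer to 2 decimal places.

12.00

|A ∪ B| = 37.
|(A ∪ B) ∩ C| = 25.
|(A ∪ B) ∖ C| = 37 − 25 = 12.00.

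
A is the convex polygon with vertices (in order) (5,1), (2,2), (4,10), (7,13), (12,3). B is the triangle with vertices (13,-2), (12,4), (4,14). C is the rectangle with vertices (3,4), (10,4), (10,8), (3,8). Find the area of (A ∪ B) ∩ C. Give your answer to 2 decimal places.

The region (A ∪ B) ∩ C is the polygon with vertices (3.5,8), (9.5,8), (10,7), (10,4), (3,4), (3,6).
By the shoelace formula its area is 27.25.

27.25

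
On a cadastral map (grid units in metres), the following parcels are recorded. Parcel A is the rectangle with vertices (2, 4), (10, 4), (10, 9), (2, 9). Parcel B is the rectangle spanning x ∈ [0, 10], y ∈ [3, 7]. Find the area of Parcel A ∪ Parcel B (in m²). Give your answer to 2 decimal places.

56.00

By inclusion–exclusion:
Individual areas: |Parcel A| = 40, |Parcel B| = 40.
|Parcel A∩Parcel B|: x∈[2,10], y∈[4,7] → 8·3 = 24.
|Parcel A ∪ Parcel B| = 80 − 24 = 56.00.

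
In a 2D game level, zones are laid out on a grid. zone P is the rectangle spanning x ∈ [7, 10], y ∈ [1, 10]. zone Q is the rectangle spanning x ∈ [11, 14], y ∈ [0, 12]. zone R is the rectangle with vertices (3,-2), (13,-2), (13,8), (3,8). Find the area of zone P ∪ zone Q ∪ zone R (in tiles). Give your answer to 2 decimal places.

By inclusion–exclusion:
Individual areas: |zone P| = 27, |zone Q| = 36, |zone R| = 100.
|zone P∩zone Q| = 0 (no overlap).
|zone P∩zone R|: x∈[7,10], y∈[1,8] → 3·7 = 21.
|zone Q∩zone R|: x∈[11,13], y∈[0,8] → 2·8 = 16.
|zone P∩zone Q∩zone R| = 0.
|zone P ∪ zone Q ∪ zone R| = 163 − 37 + 0 = 126.00.

126.00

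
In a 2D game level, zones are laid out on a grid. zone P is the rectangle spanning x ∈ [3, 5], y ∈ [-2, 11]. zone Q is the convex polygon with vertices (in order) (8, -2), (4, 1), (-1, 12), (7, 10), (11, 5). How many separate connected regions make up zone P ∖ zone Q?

2

zone P ∖ zone Q splits into 2 disjoint pieces (area 6.725, area 0.5).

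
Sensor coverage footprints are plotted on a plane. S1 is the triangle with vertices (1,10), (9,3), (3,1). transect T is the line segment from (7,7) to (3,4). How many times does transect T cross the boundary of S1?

1

The segment meets the boundary at (5.615,5.962).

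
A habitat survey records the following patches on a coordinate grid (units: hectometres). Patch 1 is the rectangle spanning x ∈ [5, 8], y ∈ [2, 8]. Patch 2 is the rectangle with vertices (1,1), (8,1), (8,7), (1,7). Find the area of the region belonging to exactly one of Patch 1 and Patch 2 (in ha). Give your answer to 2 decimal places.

|Patch 1∩Patch 2|: x∈[5,8], y∈[2,7] → 3·5 = 15.
|Patch 1 △ Patch 2| = |Patch 1| + |Patch 2| − 2·|Patch 1∩Patch 2| = 18 + 42 − 30 = 30.00.

30.00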